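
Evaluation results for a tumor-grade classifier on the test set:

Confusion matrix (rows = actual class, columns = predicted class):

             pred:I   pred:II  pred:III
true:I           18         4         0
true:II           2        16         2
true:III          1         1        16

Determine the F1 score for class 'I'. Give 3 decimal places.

0.837

Treat 'I' as positive and all other classes as negative.
F1 score = 2·TP/(2·TP+FP+FN).
I: TP=18, FP=2+1=3, FN=4+0=4 → 36/43 = 0.8372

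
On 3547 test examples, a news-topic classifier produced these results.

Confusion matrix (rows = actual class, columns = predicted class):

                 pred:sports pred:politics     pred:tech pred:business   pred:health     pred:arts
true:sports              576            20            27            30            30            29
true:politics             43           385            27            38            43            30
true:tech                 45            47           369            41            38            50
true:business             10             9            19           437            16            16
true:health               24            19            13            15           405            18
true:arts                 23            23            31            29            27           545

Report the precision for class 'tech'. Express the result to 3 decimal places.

0.759

precision = TP/(TP+FP).
tech: TP=369, FP=27+27+19+13+31=117 → 369/486 = 0.7593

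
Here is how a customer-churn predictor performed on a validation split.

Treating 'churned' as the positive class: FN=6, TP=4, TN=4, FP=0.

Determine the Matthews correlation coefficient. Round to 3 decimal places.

MCC = (TP·TN − FP·FN) / √((TP+FP)(TP+FN)(TN+FP)(TN+FN))
Numerator = 4·4 − 0·6 = 16
Denominator = √(4·10·4·10) = √1600 = 40.0000
MCC = 16 / 40.0000 = 0.400

0.400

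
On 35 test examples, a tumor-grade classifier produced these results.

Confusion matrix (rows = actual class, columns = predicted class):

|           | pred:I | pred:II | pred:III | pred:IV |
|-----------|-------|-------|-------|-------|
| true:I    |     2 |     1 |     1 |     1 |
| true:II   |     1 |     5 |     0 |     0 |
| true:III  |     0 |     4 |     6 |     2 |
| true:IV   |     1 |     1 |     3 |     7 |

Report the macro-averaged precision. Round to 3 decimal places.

Per-class precision (TP/(TP+FP)):
  I: TP=2, FP=1+0+1=2 → 2/4 = 0.5000
  II: TP=5, FP=1+4+1=6 → 5/11 = 0.4545
  III: TP=6, FP=1+0+3=4 → 6/10 = 0.6000
  IV: TP=7, FP=1+0+2=3 → 7/10 = 0.7000
Macro-precision = mean = (0.5000 + 0.4545 + 0.6000 + 0.7000) / 4 = 0.564

0.564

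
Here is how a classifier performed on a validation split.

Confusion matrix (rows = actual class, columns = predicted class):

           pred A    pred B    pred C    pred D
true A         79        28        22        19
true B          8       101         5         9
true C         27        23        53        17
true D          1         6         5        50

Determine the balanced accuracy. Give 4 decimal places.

0.6508

Balanced accuracy = mean of per-class recall.
  A: recall = 79/148 = 0.53378
  B: recall = 101/123 = 0.82114
  C: recall = 53/120 = 0.44167
  D: recall = 50/62 = 0.80645
Mean = (0.53378 + 0.82114 + 0.44167 + 0.80645) / 4 = 0.6508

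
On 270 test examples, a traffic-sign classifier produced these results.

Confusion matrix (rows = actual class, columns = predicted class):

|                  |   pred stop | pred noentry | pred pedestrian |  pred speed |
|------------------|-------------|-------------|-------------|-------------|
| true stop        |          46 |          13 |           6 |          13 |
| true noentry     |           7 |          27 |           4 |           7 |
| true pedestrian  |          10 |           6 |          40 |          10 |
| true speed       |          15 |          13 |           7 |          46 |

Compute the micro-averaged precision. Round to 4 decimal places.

0.5889

Micro-averaging pools counts across classes: ΣTP=159, ΣFP=111, ΣFN=111.
Micro-precision = TP/(TP+FP) on pooled counts = 0.5889 (equals overall accuracy in single-label multiclass).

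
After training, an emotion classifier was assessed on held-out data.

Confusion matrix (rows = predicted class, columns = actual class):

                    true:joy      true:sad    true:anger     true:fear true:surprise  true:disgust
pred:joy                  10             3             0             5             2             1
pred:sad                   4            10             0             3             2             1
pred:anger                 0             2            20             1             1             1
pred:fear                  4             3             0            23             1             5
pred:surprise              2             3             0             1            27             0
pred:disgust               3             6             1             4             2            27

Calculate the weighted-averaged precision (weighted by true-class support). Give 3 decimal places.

Per-class precision (TP/(TP+FP)):
  joy: TP=10, FP=3+0+5+2+1=11 → 10/21 = 0.4762
  sad: TP=10, FP=4+0+3+2+1=10 → 10/20 = 0.5000
  anger: TP=20, FP=0+2+1+1+1=5 → 20/25 = 0.8000
  fear: TP=23, FP=4+3+0+1+5=13 → 23/36 = 0.6389
  surprise: TP=27, FP=2+3+0+1+0=6 → 27/33 = 0.8182
  disgust: TP=27, FP=3+6+1+4+2=16 → 27/43 = 0.6279
Weighted-precision = Σ (supportᵢ/N)·precisionᵢ with N=178: (23/178)·0.4762 + (27/178)·0.5000 + (21/178)·0.8000 + (37/178)·0.6389 + (35/178)·0.8182 + (35/178)·0.6279 = 0.649

0.649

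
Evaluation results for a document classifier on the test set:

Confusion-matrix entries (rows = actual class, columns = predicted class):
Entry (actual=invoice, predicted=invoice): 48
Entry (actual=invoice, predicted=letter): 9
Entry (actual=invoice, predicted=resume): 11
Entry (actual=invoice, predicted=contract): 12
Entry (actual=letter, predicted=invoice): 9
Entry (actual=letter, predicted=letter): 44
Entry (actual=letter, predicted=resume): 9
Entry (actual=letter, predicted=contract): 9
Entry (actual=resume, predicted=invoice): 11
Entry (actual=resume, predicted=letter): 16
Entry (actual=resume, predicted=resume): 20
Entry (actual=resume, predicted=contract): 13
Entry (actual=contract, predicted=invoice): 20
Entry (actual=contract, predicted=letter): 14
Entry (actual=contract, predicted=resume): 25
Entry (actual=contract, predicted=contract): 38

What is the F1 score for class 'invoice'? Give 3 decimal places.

Treat 'invoice' as positive and all other classes as negative.
F1 score = 2·TP/(2·TP+FP+FN).
invoice: TP=48, FP=9+11+20=40, FN=9+11+12=32 → 96/168 = 0.5714

0.571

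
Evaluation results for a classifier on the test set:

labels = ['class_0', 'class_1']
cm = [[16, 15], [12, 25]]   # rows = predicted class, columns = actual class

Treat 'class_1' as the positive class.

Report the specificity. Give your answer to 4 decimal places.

0.5714

Specificity = TN/(TN+FP) = 16/(16+12) = 0.5714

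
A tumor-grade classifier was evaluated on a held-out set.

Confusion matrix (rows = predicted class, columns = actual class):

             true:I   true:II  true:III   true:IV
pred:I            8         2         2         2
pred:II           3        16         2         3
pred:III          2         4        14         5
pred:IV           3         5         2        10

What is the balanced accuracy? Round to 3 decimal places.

Balanced accuracy = mean of per-class recall.
  I: recall = 8/16 = 0.5000
  II: recall = 16/27 = 0.5926
  III: recall = 14/20 = 0.7000
  IV: recall = 10/20 = 0.5000
Mean = (0.5000 + 0.5926 + 0.7000 + 0.5000) / 4 = 0.573

0.573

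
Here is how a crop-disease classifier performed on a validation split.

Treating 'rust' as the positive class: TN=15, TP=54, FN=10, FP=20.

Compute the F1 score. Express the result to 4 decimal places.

Precision = TP/(TP+FP) = 54/74 = 0.7297
Recall = TP/(TP+FN) = 54/64 = 0.8438
F1 = 2·TP/(2·TP+FP+FN) = 108/138 = 0.7826

0.7826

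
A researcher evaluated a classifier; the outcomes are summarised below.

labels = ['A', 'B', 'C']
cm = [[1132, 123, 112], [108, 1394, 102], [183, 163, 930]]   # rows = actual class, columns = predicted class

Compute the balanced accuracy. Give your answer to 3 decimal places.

0.809

Balanced accuracy = mean of per-class recall.
  A: recall = 1132/1367 = 0.8281
  B: recall = 1394/1604 = 0.8691
  C: recall = 930/1276 = 0.7288
Mean = (0.8281 + 0.8691 + 0.7288) / 3 = 0.809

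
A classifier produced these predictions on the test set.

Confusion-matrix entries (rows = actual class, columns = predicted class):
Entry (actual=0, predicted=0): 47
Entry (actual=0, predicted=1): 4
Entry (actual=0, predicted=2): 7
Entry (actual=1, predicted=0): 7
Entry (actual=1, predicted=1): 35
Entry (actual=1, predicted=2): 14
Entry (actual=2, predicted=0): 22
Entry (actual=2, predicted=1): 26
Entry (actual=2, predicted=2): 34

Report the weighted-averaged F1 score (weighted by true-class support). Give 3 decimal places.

0.581

Per-class F1 score (2·TP/(2·TP+FP+FN)):
  0: TP=47, FP=7+22=29, FN=4+7=11 → 94/134 = 0.7015
  1: TP=35, FP=4+26=30, FN=7+14=21 → 70/121 = 0.5785
  2: TP=34, FP=7+14=21, FN=22+26=48 → 68/137 = 0.4964
Weighted-F1 score = Σ (supportᵢ/N)·F1 scoreᵢ with N=196: (58/196)·0.7015 + (56/196)·0.5785 + (82/196)·0.4964 = 0.581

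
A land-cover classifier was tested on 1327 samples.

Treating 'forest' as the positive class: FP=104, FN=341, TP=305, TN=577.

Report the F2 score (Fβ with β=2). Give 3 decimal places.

Fβ = (1+β²)·TP / ((1+β²)·TP + β²·FN + FP), with β²=4
= 5·305 / (5·305 + 4·341 + 104) = 0.510

0.510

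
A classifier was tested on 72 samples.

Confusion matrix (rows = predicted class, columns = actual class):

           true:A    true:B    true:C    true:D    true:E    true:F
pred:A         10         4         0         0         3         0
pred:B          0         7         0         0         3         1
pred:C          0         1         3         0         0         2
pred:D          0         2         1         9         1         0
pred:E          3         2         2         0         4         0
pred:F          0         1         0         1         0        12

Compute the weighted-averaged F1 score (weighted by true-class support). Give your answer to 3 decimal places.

Per-class F1 score (2·TP/(2·TP+FP+FN)):
  A: TP=10, FP=4+0+0+3+0=7, FN=0+0+0+3+0=3 → 20/30 = 0.6667
  B: TP=7, FP=0+0+0+3+1=4, FN=4+1+2+2+1=10 → 14/28 = 0.5000
  C: TP=3, FP=0+1+0+0+2=3, FN=0+0+1+2+0=3 → 6/12 = 0.5000
  D: TP=9, FP=0+2+1+1+0=4, FN=0+0+0+0+1=1 → 18/23 = 0.7826
  E: TP=4, FP=3+2+2+0+0=7, FN=3+3+0+1+0=7 → 8/22 = 0.3636
  F: TP=12, FP=0+1+0+1+0=2, FN=0+1+2+0+0=3 → 24/29 = 0.8276
Weighted-F1 score = Σ (supportᵢ/N)·F1 scoreᵢ with N=72: (13/72)·0.6667 + (17/72)·0.5000 + (6/72)·0.5000 + (10/72)·0.7826 + (11/72)·0.3636 + (15/72)·0.8276 = 0.617

0.617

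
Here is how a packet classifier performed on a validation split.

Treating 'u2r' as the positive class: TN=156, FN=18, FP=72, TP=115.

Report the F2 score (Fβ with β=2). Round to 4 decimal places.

Fβ = (1+β²)·TP / ((1+β²)·TP + β²·FN + FP), with β²=4
= 5·115 / (5·115 + 4·18 + 72) = 0.7997

0.7997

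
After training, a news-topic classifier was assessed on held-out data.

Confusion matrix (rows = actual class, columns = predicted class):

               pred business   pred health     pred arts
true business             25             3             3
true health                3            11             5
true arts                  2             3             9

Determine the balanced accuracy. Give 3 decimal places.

Balanced accuracy = mean of per-class recall.
  business: recall = 25/31 = 0.8065
  health: recall = 11/19 = 0.5789
  arts: recall = 9/14 = 0.6429
Mean = (0.8065 + 0.5789 + 0.6429) / 3 = 0.676

0.676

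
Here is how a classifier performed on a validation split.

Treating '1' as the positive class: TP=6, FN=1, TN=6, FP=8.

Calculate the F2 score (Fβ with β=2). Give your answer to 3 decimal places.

Fβ = (1+β²)·TP / ((1+β²)·TP + β²·FN + FP), with β²=4
= 5·6 / (5·6 + 4·1 + 8) = 0.714

0.714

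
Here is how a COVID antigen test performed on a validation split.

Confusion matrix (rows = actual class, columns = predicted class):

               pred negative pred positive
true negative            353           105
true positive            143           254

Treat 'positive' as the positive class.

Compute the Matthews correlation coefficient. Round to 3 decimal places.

MCC = (TP·TN − FP·FN) / √((TP+FP)(TP+FN)(TN+FP)(TN+FN))
Numerator = 254·353 − 105·143 = 74647
Denominator = √(359·397·458·496) = √32376664864 = 179935.1685
MCC = 74647 / 179935.1685 = 0.415

0.415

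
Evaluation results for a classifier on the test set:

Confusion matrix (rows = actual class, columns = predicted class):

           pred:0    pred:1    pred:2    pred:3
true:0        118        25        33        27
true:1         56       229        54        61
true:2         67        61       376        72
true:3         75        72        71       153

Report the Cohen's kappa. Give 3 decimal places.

0.406

Observed agreement pₒ = trace/N = 876/1550 = 0.5652
Expected agreement pₑ = Σ (rowᵢ·colᵢ)/N² = (203·316 + 400·387 + 576·534 + 371·313)/1550² = 0.2675
κ = (pₒ − pₑ)/(1 − pₑ) = (0.5652 − 0.2675)/(1 − 0.2675) = 0.406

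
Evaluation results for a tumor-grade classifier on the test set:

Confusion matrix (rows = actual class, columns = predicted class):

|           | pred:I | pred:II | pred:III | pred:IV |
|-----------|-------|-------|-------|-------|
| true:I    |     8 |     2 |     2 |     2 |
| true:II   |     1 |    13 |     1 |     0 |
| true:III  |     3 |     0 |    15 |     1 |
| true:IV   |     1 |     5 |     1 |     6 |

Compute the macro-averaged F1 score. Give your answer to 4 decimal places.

0.6676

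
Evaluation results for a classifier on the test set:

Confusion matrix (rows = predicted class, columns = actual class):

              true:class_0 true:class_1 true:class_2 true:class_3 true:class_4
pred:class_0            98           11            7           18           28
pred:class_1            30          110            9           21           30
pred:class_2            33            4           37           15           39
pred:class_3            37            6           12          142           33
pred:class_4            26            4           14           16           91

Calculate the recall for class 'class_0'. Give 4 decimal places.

recall = TP/(TP+FN).
class_0: TP=98, FN=30+33+37+26=126 → 98/224 = 0.43750

0.4375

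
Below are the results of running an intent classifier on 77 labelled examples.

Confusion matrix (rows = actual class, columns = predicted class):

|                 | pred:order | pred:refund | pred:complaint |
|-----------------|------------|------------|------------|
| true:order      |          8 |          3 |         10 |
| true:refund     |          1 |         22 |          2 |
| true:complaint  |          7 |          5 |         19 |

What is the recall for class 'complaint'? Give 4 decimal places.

0.6129

Take TP from the diagonal, FP from the rest of the 'complaint' prediction marginal, FN from the rest of the 'complaint' actual marginal.
recall = TP/(TP+FN).
complaint: TP=19, FN=7+5=12 → 19/31 = 0.61290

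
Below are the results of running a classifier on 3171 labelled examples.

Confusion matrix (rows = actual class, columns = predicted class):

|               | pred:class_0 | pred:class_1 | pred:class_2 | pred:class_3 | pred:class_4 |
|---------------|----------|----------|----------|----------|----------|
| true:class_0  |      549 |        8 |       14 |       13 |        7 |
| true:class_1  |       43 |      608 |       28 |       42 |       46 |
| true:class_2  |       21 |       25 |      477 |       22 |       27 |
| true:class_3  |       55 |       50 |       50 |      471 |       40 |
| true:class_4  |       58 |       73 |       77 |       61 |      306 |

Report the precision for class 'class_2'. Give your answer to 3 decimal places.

Treat 'class_2' as positive and all other classes as negative.
precision = TP/(TP+FP).
class_2: TP=477, FP=14+28+50+77=169 → 477/646 = 0.7384

0.738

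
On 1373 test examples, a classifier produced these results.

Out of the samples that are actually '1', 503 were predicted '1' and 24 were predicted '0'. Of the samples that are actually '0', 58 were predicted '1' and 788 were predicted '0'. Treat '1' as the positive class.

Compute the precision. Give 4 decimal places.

0.8966

Precision = TP/(TP+FP) = 503/(503+58) = 503/561 = 0.8966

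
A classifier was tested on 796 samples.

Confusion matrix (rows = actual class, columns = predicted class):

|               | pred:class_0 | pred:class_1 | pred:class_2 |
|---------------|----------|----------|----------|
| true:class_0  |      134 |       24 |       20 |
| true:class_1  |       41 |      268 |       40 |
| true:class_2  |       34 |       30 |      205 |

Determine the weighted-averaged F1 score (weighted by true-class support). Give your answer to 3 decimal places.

0.765

Per-class F1 score (2·TP/(2·TP+FP+FN)):
  class_0: TP=134, FP=41+34=75, FN=24+20=44 → 268/387 = 0.6925
  class_1: TP=268, FP=24+30=54, FN=41+40=81 → 536/671 = 0.7988
  class_2: TP=205, FP=20+40=60, FN=34+30=64 → 410/534 = 0.7678
Weighted-F1 score = Σ (supportᵢ/N)·F1 scoreᵢ with N=796: (178/796)·0.6925 + (349/796)·0.7988 + (269/796)·0.7678 = 0.765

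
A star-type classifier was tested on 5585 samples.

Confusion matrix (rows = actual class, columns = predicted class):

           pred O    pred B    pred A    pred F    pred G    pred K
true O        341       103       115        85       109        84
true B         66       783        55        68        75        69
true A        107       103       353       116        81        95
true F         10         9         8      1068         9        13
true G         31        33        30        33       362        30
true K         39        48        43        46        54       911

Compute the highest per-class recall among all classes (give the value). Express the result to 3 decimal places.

0.956

Per-class recall (TP/(TP+FN)):
  O: TP=341, FN=103+115+85+109+84=496 → 341/837 = 0.4074
  B: TP=783, FN=66+55+68+75+69=333 → 783/1116 = 0.7016
  A: TP=353, FN=107+103+116+81+95=502 → 353/855 = 0.4129
  F: TP=1068, FN=10+9+8+9+13=49 → 1068/1117 = 0.9561
  G: TP=362, FN=31+33+30+33+30=157 → 362/519 = 0.6975
  K: TP=911, FN=39+48+43+46+54=230 → 911/1141 = 0.7984
Highest is class 'F' with recall = 0.956.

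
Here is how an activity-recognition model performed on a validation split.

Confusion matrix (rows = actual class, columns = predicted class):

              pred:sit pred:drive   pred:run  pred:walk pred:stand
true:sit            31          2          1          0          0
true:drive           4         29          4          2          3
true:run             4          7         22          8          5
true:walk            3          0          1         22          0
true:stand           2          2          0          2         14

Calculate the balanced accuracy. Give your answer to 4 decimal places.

0.7253

Balanced accuracy = mean of per-class recall.
  sit: recall = 31/34 = 0.91176
  drive: recall = 29/42 = 0.69048
  run: recall = 22/46 = 0.47826
  walk: recall = 22/26 = 0.84615
  stand: recall = 14/20 = 0.70000
Mean = (0.91176 + 0.69048 + 0.47826 + 0.84615 + 0.70000) / 5 = 0.7253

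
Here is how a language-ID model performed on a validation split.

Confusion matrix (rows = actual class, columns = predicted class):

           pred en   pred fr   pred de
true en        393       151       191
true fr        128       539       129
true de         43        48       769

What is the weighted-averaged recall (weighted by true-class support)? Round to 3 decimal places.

Per-class recall (TP/(TP+FN)):
  en: TP=393, FN=151+191=342 → 393/735 = 0.5347
  fr: TP=539, FN=128+129=257 → 539/796 = 0.6771
  de: TP=769, FN=43+48=91 → 769/860 = 0.8942
Weighted-recall = Σ (supportᵢ/N)·recallᵢ with N=2391: (735/2391)·0.5347 + (796/2391)·0.6771 + (860/2391)·0.8942 = 0.711

0.711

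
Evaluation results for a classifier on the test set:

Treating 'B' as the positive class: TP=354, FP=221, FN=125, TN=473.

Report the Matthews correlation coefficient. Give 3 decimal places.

MCC = (TP·TN − FP·FN) / √((TP+FP)(TP+FN)(TN+FP)(TN+FN))
Numerator = 354·473 − 221·125 = 139817
Denominator = √(575·479·694·598) = √114304680100 = 338089.7515
MCC = 139817 / 338089.7515 = 0.414

0.414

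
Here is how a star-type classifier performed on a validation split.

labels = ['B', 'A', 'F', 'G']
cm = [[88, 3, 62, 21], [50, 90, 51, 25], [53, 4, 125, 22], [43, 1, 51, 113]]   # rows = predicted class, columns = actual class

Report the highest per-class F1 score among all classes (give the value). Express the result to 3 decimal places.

0.581

Per-class F1 score (2·TP/(2·TP+FP+FN)):
  B: TP=88, FP=3+62+21=86, FN=50+53+43=146 → 176/408 = 0.4314
  A: TP=90, FP=50+51+25=126, FN=3+4+1=8 → 180/314 = 0.5732
  F: TP=125, FP=53+4+22=79, FN=62+51+51=164 → 250/493 = 0.5071
  G: TP=113, FP=43+1+51=95, FN=21+25+22=68 → 226/389 = 0.5810
Highest is class 'G' with F1 score = 0.581.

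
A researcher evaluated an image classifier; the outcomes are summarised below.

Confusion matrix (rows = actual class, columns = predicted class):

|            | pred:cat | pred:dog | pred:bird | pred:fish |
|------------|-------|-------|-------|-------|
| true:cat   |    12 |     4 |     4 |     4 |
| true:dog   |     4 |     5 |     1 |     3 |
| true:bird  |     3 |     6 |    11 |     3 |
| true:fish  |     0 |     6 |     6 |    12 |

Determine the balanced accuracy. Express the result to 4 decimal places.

0.4657

Balanced accuracy = mean of per-class recall.
  cat: recall = 12/24 = 0.50000
  dog: recall = 5/13 = 0.38462
  bird: recall = 11/23 = 0.47826
  fish: recall = 12/24 = 0.50000
Mean = (0.50000 + 0.38462 + 0.47826 + 0.50000) / 4 = 0.4657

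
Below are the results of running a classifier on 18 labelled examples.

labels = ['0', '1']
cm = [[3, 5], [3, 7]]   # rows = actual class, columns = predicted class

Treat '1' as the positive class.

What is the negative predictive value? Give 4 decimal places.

0.5000

NPV = TN/(TN+FN) = 3/(3+3) = 0.5000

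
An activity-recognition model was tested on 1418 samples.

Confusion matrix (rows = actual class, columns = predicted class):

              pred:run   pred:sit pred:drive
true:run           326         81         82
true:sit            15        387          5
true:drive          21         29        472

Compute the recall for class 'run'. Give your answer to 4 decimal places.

Treat 'run' as positive and all other classes as negative.
recall = TP/(TP+FN).
run: TP=326, FN=81+82=163 → 326/489 = 0.66667

0.6667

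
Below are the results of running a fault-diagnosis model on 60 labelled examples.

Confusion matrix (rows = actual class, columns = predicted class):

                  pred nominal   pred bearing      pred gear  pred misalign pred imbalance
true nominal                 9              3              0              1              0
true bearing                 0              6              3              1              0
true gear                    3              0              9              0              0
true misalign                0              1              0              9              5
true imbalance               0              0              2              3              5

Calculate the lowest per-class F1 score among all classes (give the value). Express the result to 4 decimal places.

0.5000

Per-class F1 score (2·TP/(2·TP+FP+FN)):
  nominal: TP=9, FP=0+3+0+0=3, FN=3+0+1+0=4 → 18/25 = 0.72000
  bearing: TP=6, FP=3+0+1+0=4, FN=0+3+1+0=4 → 12/20 = 0.60000
  gear: TP=9, FP=0+3+0+2=5, FN=3+0+0+0=3 → 18/26 = 0.69231
  misalign: TP=9, FP=1+1+0+3=5, FN=0+1+0+5=6 → 18/29 = 0.62069
  imbalance: TP=5, FP=0+0+0+5=5, FN=0+0+2+3=5 → 10/20 = 0.50000
Lowest is class 'imbalance' with F1 score = 0.5000.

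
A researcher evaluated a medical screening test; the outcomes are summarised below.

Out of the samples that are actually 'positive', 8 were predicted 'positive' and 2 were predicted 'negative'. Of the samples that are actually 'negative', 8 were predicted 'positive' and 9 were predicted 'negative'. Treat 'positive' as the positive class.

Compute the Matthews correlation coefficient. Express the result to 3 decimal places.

0.324

MCC = (TP·TN − FP·FN) / √((TP+FP)(TP+FN)(TN+FP)(TN+FN))
Numerator = 8·9 − 8·2 = 56
Denominator = √(16·10·17·11) = √29920 = 172.9740
MCC = 56 / 172.9740 = 0.324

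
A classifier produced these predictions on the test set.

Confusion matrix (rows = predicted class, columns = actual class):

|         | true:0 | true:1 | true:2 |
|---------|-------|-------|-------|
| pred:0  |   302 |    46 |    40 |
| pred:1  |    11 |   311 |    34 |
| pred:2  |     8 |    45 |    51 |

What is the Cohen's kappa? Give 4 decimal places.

0.6441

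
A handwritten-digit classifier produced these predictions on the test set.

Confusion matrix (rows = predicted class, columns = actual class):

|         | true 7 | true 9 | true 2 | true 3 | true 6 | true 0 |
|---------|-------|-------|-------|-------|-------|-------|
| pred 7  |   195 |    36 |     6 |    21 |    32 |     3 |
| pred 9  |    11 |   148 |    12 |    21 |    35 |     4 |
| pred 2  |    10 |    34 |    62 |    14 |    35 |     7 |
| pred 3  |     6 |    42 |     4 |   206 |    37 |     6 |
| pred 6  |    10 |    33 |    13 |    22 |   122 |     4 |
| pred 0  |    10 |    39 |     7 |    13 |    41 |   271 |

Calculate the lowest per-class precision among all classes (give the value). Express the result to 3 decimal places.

Per-class precision (TP/(TP+FP)):
  7: TP=195, FP=36+6+21+32+3=98 → 195/293 = 0.6655
  9: TP=148, FP=11+12+21+35+4=83 → 148/231 = 0.6407
  2: TP=62, FP=10+34+14+35+7=100 → 62/162 = 0.3827
  3: TP=206, FP=6+42+4+37+6=95 → 206/301 = 0.6844
  6: TP=122, FP=10+33+13+22+4=82 → 122/204 = 0.5980
  0: TP=271, FP=10+39+7+13+41=110 → 271/381 = 0.7113
Lowest is class '2' with precision = 0.383.

0.383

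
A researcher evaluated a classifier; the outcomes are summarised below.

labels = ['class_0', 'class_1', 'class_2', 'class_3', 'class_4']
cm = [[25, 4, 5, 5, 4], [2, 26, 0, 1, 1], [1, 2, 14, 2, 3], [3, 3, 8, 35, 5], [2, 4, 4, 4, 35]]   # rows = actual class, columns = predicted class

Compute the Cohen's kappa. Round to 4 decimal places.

0.5982

Observed agreement pₒ = trace/N = 135/198 = 0.68182
Expected agreement pₑ = Σ (rowᵢ·colᵢ)/N² = (43·33 + 30·39 + 22·31 + 54·47 + 49·48)/198² = 0.20817
κ = (pₒ − pₑ)/(1 − pₑ) = (0.68182 − 0.20817)/(1 − 0.20817) = 0.5982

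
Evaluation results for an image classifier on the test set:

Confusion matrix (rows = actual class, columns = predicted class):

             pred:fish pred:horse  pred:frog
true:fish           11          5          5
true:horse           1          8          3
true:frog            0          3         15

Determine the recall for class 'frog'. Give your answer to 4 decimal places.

0.8333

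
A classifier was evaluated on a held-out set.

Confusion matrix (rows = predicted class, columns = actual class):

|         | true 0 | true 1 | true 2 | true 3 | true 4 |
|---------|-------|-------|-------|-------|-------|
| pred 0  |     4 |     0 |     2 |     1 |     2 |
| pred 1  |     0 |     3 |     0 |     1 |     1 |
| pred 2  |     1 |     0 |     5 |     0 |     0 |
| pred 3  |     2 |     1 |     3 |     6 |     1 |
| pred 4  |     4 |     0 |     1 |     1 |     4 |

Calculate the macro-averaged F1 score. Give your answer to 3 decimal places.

Per-class F1 score (2·TP/(2·TP+FP+FN)):
  0: TP=4, FP=0+2+1+2=5, FN=0+1+2+4=7 → 8/20 = 0.4000
  1: TP=3, FP=0+0+1+1=2, FN=0+0+1+0=1 → 6/9 = 0.6667
  2: TP=5, FP=1+0+0+0=1, FN=2+0+3+1=6 → 10/17 = 0.5882
  3: TP=6, FP=2+1+3+1=7, FN=1+1+0+1=3 → 12/22 = 0.5455
  4: TP=4, FP=4+0+1+1=6, FN=2+1+0+1=4 → 8/18 = 0.4444
Macro-F1 score = mean = (0.4000 + 0.6667 + 0.5882 + 0.5455 + 0.4444) / 5 = 0.529

0.529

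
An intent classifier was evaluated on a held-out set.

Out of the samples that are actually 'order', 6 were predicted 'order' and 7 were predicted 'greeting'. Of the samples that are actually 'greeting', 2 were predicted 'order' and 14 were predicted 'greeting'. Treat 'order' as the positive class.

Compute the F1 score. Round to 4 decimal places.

0.5714

Precision = TP/(TP+FP) = 6/8 = 0.7500
Recall = TP/(TP+FN) = 6/13 = 0.4615
F1 = 2·TP/(2·TP+FP+FN) = 12/21 = 0.5714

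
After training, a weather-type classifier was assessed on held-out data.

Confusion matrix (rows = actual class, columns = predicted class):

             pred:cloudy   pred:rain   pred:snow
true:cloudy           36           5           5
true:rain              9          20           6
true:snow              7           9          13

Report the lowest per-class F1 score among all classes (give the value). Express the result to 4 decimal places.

Per-class F1 score (2·TP/(2·TP+FP+FN)):
  cloudy: TP=36, FP=9+7=16, FN=5+5=10 → 72/98 = 0.73469
  rain: TP=20, FP=5+9=14, FN=9+6=15 → 40/69 = 0.57971
  snow: TP=13, FP=5+6=11, FN=7+9=16 → 26/53 = 0.49057
Lowest is class 'snow' with F1 score = 0.4906.

0.4906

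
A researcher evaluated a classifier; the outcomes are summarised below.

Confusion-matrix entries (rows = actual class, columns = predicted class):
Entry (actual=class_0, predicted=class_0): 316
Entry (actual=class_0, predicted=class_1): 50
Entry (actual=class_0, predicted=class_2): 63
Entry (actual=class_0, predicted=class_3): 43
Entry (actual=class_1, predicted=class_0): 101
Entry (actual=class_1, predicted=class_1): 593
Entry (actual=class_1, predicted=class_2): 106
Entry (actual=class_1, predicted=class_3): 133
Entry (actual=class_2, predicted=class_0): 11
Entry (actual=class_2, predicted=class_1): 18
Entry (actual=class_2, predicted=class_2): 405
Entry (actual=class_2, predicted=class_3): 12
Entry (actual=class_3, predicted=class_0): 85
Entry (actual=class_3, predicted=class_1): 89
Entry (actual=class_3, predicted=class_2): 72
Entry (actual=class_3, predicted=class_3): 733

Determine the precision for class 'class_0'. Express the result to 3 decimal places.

0.616

Treat 'class_0' as positive and all other classes as negative.
precision = TP/(TP+FP).
class_0: TP=316, FP=101+11+85=197 → 316/513 = 0.6160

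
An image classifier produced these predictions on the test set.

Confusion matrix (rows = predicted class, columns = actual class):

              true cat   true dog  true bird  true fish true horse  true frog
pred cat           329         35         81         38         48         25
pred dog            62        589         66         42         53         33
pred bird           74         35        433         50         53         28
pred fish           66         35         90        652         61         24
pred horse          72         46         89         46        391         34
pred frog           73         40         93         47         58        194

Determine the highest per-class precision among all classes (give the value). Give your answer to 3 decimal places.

0.703

Per-class precision (TP/(TP+FP)):
  cat: TP=329, FP=35+81+38+48+25=227 → 329/556 = 0.5917
  dog: TP=589, FP=62+66+42+53+33=256 → 589/845 = 0.6970
  bird: TP=433, FP=74+35+50+53+28=240 → 433/673 = 0.6434
  fish: TP=652, FP=66+35+90+61+24=276 → 652/928 = 0.7026
  horse: TP=391, FP=72+46+89+46+34=287 → 391/678 = 0.5767
  frog: TP=194, FP=73+40+93+47+58=311 → 194/505 = 0.3842
Highest is class 'fish' with precision = 0.703.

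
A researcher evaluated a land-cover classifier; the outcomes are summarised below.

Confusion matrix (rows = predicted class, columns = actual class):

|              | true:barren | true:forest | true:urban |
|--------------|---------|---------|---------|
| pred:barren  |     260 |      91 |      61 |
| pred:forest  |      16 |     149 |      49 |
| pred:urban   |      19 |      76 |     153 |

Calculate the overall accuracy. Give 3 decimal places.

0.643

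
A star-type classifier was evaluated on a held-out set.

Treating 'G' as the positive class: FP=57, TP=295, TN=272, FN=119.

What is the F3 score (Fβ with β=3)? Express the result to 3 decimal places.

Fβ = (1+β²)·TP / ((1+β²)·TP + β²·FN + FP), with β²=9
= 10·295 / (10·295 + 9·119 + 57) = 0.723

0.723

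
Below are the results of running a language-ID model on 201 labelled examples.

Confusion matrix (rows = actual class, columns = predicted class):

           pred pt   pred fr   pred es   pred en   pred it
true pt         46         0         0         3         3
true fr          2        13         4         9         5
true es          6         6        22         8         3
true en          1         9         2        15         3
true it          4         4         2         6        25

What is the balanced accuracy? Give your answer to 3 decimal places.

0.575

Balanced accuracy = mean of per-class recall.
  pt: recall = 46/52 = 0.8846
  fr: recall = 13/33 = 0.3939
  es: recall = 22/45 = 0.4889
  en: recall = 15/30 = 0.5000
  it: recall = 25/41 = 0.6098
Mean = (0.8846 + 0.3939 + 0.4889 + 0.5000 + 0.6098) / 5 = 0.575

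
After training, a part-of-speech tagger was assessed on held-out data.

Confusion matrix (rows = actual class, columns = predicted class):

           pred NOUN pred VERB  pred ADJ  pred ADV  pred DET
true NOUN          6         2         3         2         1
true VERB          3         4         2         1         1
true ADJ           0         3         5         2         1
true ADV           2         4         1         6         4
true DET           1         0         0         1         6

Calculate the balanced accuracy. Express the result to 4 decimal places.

Balanced accuracy = mean of per-class recall.
  NOUN: recall = 6/14 = 0.42857
  VERB: recall = 4/11 = 0.36364
  ADJ: recall = 5/11 = 0.45455
  ADV: recall = 6/17 = 0.35294
  DET: recall = 6/8 = 0.75000
Mean = (0.42857 + 0.36364 + 0.45455 + 0.35294 + 0.75000) / 5 = 0.4699

0.4699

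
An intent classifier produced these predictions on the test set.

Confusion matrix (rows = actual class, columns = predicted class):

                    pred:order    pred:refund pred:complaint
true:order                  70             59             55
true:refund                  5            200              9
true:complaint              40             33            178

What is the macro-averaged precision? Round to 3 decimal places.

0.676

Per-class precision (TP/(TP+FP)):
  order: TP=70, FP=5+40=45 → 70/115 = 0.6087
  refund: TP=200, FP=59+33=92 → 200/292 = 0.6849
  complaint: TP=178, FP=55+9=64 → 178/242 = 0.7355
Macro-precision = mean = (0.6087 + 0.6849 + 0.7355) / 3 = 0.676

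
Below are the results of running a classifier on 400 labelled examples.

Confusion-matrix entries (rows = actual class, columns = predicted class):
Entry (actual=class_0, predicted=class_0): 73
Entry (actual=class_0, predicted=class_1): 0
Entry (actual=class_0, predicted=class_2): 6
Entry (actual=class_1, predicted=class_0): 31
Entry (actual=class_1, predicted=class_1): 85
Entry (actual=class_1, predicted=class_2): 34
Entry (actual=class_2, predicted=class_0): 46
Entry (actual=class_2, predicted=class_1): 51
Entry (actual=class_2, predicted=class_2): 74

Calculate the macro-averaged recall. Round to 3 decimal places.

0.641

Per-class recall (TP/(TP+FN)):
  class_0: TP=73, FN=0+6=6 → 73/79 = 0.9241
  class_1: TP=85, FN=31+34=65 → 85/150 = 0.5667
  class_2: TP=74, FN=46+51=97 → 74/171 = 0.4327
Macro-recall = mean = (0.9241 + 0.5667 + 0.4327) / 3 = 0.641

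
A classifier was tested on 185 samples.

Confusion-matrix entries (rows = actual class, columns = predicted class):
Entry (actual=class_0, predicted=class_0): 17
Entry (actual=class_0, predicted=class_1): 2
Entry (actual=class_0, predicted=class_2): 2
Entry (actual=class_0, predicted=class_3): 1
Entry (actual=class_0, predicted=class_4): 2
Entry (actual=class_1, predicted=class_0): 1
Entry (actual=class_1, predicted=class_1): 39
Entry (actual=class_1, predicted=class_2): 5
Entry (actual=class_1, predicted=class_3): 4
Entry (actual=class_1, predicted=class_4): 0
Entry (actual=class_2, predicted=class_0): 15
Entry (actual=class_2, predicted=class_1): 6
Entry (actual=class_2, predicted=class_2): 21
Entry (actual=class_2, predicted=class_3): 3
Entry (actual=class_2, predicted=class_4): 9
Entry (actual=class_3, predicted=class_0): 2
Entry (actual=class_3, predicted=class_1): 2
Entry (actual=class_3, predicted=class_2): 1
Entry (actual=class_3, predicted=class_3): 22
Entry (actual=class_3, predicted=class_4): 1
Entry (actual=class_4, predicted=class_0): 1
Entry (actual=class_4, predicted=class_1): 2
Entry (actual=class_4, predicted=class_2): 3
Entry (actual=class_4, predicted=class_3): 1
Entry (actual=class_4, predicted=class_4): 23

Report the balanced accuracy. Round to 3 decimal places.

Balanced accuracy = mean of per-class recall.
  class_0: recall = 17/24 = 0.7083
  class_1: recall = 39/49 = 0.7959
  class_2: recall = 21/54 = 0.3889
  class_3: recall = 22/28 = 0.7857
  class_4: recall = 23/30 = 0.7667
Mean = (0.7083 + 0.7959 + 0.3889 + 0.7857 + 0.7667) / 5 = 0.689

0.689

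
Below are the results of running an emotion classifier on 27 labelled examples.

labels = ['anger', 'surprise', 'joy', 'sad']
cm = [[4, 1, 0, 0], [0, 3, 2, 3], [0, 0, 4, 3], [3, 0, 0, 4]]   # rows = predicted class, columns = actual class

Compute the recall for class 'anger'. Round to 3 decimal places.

0.571

One-vs-rest for 'anger': TP = diagonal; FP = other classes predicted 'anger'; FN = 'anger' predicted as other.
recall = TP/(TP+FN).
anger: TP=4, FN=0+0+3=3 → 4/7 = 0.5714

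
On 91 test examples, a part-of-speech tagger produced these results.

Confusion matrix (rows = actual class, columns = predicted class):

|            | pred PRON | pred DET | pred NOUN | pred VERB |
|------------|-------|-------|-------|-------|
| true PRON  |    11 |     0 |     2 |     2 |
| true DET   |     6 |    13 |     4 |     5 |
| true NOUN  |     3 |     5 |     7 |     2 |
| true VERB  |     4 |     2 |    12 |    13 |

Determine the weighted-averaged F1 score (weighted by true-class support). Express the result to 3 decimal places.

0.489

Per-class F1 score (2·TP/(2·TP+FP+FN)):
  PRON: TP=11, FP=6+3+4=13, FN=0+2+2=4 → 22/39 = 0.5641
  DET: TP=13, FP=0+5+2=7, FN=6+4+5=15 → 26/48 = 0.5417
  NOUN: TP=7, FP=2+4+12=18, FN=3+5+2=10 → 14/42 = 0.3333
  VERB: TP=13, FP=2+5+2=9, FN=4+2+12=18 → 26/53 = 0.4906
Weighted-F1 score = Σ (supportᵢ/N)·F1 scoreᵢ with N=91: (15/91)·0.5641 + (28/91)·0.5417 + (17/91)·0.3333 + (31/91)·0.4906 = 0.489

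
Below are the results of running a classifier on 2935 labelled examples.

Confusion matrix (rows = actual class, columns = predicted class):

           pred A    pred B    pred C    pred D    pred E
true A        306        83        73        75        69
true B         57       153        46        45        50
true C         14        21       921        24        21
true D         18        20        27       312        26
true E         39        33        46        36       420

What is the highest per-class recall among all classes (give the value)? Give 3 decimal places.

Per-class recall (TP/(TP+FN)):
  A: TP=306, FN=83+73+75+69=300 → 306/606 = 0.5050
  B: TP=153, FN=57+46+45+50=198 → 153/351 = 0.4359
  C: TP=921, FN=14+21+24+21=80 → 921/1001 = 0.9201
  D: TP=312, FN=18+20+27+26=91 → 312/403 = 0.7742
  E: TP=420, FN=39+33+46+36=154 → 420/574 = 0.7317
Highest is class 'C' with recall = 0.920.

0.920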